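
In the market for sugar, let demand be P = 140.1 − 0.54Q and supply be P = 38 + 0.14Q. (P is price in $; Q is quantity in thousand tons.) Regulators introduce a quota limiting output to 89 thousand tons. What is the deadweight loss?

Competitive equilibrium: 140.1 − 0.54Q = 38 + 0.14Q → Q* = 150.1471, P* = 59.0206.
At Q = 89: demand price = 140.1 − 0.54·89 = 92.04; supply price = 38 + 0.14·89 = 50.46.
ΔQ = 150.1471 − 89 = 61.1471; wedge = 92.04 − 50.46 = 41.58.
Deadweight loss = ½ × 61.1471 × 41.58 = $1271.25 thousand.

$1271.25 thousand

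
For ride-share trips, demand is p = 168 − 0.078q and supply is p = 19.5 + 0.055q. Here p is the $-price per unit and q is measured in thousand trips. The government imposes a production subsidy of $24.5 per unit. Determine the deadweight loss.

Competitive equilibrium: 168 − 0.078q = 19.5 + 0.055q → q* = 1116.5414, p* = 80.9098.
The subsidy lowers effective supply by 24.5: p = 0.055q − 5.
New quantity: 168 − 0.078q = 0.055q − 5 → q' = 1300.7519.
Overproduction Δq = 1300.7519 − 1116.5414 = 184.2105; wedge = subsidy = 24.5.
Welfare loss = ½ × 184.2105 × 24.5 = $2256.58 thousand.

$2256.58 thousand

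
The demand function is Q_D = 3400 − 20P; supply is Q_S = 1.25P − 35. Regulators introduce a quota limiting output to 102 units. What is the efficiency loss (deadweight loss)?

In inverse form: demand P = 170 − 0.05Q, supply P = 28 + 0.8Q.
Competitive equilibrium: 170 − 0.05Q = 28 + 0.8Q → Q* = 167.0588, P* = 161.6471.
At Q = 102: demand price = 170 − 0.05·102 = 164.9; supply price = 28 + 0.8·102 = 109.6.
ΔQ = 167.0588 − 102 = 65.0588; wedge = 164.9 − 109.6 = 55.3.
DWL = ½ × 65.0588 × 55.3 = 1798.88.

1798.88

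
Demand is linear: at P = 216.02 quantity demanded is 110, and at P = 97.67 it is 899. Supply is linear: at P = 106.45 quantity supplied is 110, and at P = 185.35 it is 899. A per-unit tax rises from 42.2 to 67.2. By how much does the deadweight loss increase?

5470

Demand slope = (97.67 − 216.02)/(899 − 110) = −0.15, so P = 232.52 − 0.15Q.
Supply slope = (185.35 − 106.45)/(899 − 110) = 0.1, so P = 95.45 + 0.1Q.
Competitive equilibrium: 232.52 − 0.15Q = 95.45 + 0.1Q → Q* = 548.28, P* = 150.278.
For a per-unit tax t: ΔQ = t/0.25, so DWL = ½·t·(t/0.25) = t²/0.5.
At t = 42.2: DWL = 3561.68. At t = 67.2: DWL = 9031.68.
Increase = 9031.68 − 3561.68 = 5470.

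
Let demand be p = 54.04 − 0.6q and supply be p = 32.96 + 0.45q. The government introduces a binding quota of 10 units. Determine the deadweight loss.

Competitive equilibrium: 54.04 − 0.6q = 32.96 + 0.45q → q* = 20.0762, p* = 41.9943.
At q = 10: demand price = 54.04 − 0.6·10 = 48.04; supply price = 32.96 + 0.45·10 = 37.46.
Δq = 20.0762 − 10 = 10.0762; wedge = 48.04 − 37.46 = 10.58.
The triangle = ½ × 10.0762 × 10.58 = 53.30.

53.30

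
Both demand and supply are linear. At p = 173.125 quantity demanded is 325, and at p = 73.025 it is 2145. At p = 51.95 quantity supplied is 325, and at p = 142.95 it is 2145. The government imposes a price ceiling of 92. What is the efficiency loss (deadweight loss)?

Demand slope = (73.025 − 173.125)/(2145 − 325) = −0.055, so p = 191 − 0.055q.
Supply slope = (142.95 − 51.95)/(2145 − 325) = 0.05, so p = 35.7 + 0.05q.
Competitive equilibrium: 191 − 0.055q = 35.7 + 0.05q → q* = 1479.0476, p* = 109.6524.
At the ceiling p = 92, quantity supplied = (92 − 35.7)/0.05 = 1126.
Willingness to pay at q' = 1126: 191 − 0.055·1126 = 129.07.
Δq = 1479.0476 − 1126 = 353.0476; wedge = 129.07 − 92 = 37.07.
Deadweight loss = ½ × 353.0476 × 37.07 = 6543.74.

6543.74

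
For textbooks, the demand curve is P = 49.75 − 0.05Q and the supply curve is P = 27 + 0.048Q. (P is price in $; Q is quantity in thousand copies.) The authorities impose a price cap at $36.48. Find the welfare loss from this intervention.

$58.81 thousand

Competitive equilibrium: 49.75 − 0.05Q = 27 + 0.048Q → Q* = 232.1429, P* = 38.1429.
At the ceiling P = 36.48, quantity supplied = (36.48 − 27)/0.048 = 197.5.
Willingness to pay at Q' = 197.5: 49.75 − 0.05·197.5 = 39.875.
ΔQ = 232.1429 − 197.5 = 34.6429; wedge = 39.875 − 36.48 = 3.395.
The triangle = ½ × 34.6429 × 3.395 = $58.81 thousand.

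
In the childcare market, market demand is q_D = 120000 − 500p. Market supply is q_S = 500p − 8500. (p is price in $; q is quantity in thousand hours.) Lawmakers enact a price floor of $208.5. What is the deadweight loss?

$3200000 thousand

In inverse form: demand p = 240 − 0.002q, supply p = 17 + 0.002q.
Competitive equilibrium: 240 − 0.002q = 17 + 0.002q → q* = 55750, p* = 128.5.
At the floor p = 208.5, quantity demanded = (240 − 208.5)/0.002 = 15750.
Sellers' marginal cost at q' = 15750: 17 + 0.002·15750 = 48.5.
Δq = 55750 − 15750 = 40000; wedge = 208.5 − 48.5 = 160.
Deadweight loss = ½ × 40000 × 160 = $3200000 thousand.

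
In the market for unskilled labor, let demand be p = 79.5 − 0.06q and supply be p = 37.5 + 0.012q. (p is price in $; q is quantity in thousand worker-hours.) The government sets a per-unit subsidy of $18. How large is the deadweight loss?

$2250 thousand

Competitive equilibrium: 79.5 − 0.06q = 37.5 + 0.012q → q* = 583.3333, p* = 44.5.
The subsidy lowers effective supply by 18: p = 19.5 + 0.012q.
New quantity: 79.5 − 0.06q = 19.5 + 0.012q → q' = 833.3333.
Overproduction Δq = 833.3333 − 583.3333 = 250; wedge = subsidy = 18.
The triangle = ½ × 250 × 18 = $2250 thousand.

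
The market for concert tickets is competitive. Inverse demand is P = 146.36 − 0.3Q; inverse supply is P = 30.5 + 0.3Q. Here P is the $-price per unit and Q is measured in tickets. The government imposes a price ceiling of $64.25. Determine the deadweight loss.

$1948.908

Competitive equilibrium: 146.36 − 0.3Q = 30.5 + 0.3Q → Q* = 193.1, P* = 88.43.
At the ceiling P = 64.25, quantity supplied = (64.25 − 30.5)/0.3 = 112.5.
Willingness to pay at Q' = 112.5: 146.36 − 0.3·112.5 = 112.61.
ΔQ = 193.1 − 112.5 = 80.6; wedge = 112.61 − 64.25 = 48.36.
Welfare loss = ½ × 80.6 × 48.36 = $1948.908.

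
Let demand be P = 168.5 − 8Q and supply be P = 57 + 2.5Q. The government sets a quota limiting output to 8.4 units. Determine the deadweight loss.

Competitive equilibrium: 168.5 − 8Q = 57 + 2.5Q → Q* = 10.619, P* = 83.5476.
At Q = 8.4: demand price = 168.5 − 8·8.4 = 101.3; supply price = 57 + 2.5·8.4 = 78.
ΔQ = 10.619 − 8.4 = 2.219; wedge = 101.3 − 78 = 23.3.
Deadweight loss = ½ × 2.219 × 23.3 = 25.85.

25.85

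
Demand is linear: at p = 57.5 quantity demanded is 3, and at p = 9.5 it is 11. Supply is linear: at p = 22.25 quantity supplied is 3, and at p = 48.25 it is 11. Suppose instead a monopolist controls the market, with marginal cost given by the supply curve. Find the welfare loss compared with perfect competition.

33.21

Demand slope = (9.5 − 57.5)/(11 − 3) = −6, so p = 75.5 − 6q.
Supply slope = (48.25 − 22.25)/(11 − 3) = 3.25, so p = 12.5 + 3.25q.
Competitive equilibrium: 75.5 − 6q = 12.5 + 3.25q → q* = 6.8108, p* = 34.6351.
Marginal revenue: MR = 75.5 − 12q. Set MR = MC: 75.5 − 12q = 12.5 + 3.25q → q_m = 4.1311.
Price p_m = 75.5 − 6·4.1311 = 50.7134; MC(q_m) = 12.5 + 3.25·4.1311 = 25.9261.
Competitive q* = 6.8108, so Δq = 2.6797; wedge = 50.7134 − 25.9261 = 24.7873.
Welfare loss = ½ × 2.6797 × 24.7873 = 33.21.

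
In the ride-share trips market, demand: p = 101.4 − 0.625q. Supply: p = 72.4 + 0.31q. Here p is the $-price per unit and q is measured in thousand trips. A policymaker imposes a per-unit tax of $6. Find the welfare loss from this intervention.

$19.25 thousand

Competitive equilibrium: 101.4 − 0.625q = 72.4 + 0.31q → q* = 31.016, p* = 82.015.
With the tax, the buyer price exceeds the seller price by 6: (101.4 − 0.625q) − (72.4 + 0.31q) = 6 → q' = 24.5989.
Δq = 31.016 − 24.5989 = 6.4171; the wedge equals the tax, 6.
Deadweight loss = ½ × 6.4171 × 6 = $19.25 thousand.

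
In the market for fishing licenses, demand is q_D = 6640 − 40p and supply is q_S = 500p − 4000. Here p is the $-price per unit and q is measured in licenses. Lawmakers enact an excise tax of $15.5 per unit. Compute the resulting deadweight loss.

$4449.07

In inverse form: demand p = 166 − 0.025q, supply p = 8 + 0.002q.
Competitive equilibrium: 166 − 0.025q = 8 + 0.002q → q* = 5851.8519, p* = 19.7037.
With the tax, the buyer price exceeds the seller price by 15.5: (166 − 0.025q) − (8 + 0.002q) = 15.5 → q' = 5277.7778.
Δq = 5851.8519 − 5277.7778 = 574.0741; the wedge equals the tax, 15.5.
Deadweight loss = ½ × 574.0741 × 15.5 = $4449.07.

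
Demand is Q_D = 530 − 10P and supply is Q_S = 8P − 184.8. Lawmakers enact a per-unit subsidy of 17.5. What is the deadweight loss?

680.56

In inverse form: demand P = 53 − 0.1Q, supply P = 23.1 + 0.125Q.
Competitive equilibrium: 53 − 0.1Q = 23.1 + 0.125Q → Q* = 132.8889, P* = 39.7111.
The subsidy lowers effective supply by 17.5: P = 5.6 + 0.125Q.
New quantity: 53 − 0.1Q = 5.6 + 0.125Q → Q' = 210.6667.
Overproduction ΔQ = 210.6667 − 132.8889 = 77.7778; wedge = subsidy = 17.5.
DWL = ½ × 77.7778 × 17.5 = 680.56.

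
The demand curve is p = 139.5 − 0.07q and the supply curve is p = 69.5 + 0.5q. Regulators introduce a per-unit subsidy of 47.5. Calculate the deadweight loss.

Competitive equilibrium: 139.5 − 0.07q = 69.5 + 0.5q → q* = 122.807, p* = 130.9035.
The subsidy lowers effective supply by 47.5: p = 22 + 0.5q.
New quantity: 139.5 − 0.07q = 22 + 0.5q → q' = 206.1404.
Overproduction Δq = 206.1404 − 122.807 = 83.3334; wedge = subsidy = 47.5.
Deadweight loss = ½ × 83.3334 × 47.5 = 1979.17.

1979.17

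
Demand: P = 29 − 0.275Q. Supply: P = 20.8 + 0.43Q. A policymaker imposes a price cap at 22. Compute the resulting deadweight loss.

27.55

Competitive equilibrium: 29 − 0.275Q = 20.8 + 0.43Q → Q* = 11.6312, P* = 25.8014.
At the ceiling P = 22, quantity supplied = (22 − 20.8)/0.43 = 2.7907.
Willingness to pay at Q' = 2.7907: 29 − 0.275·2.7907 = 28.2326.
ΔQ = 11.6312 − 2.7907 = 8.8405; wedge = 28.2326 − 22 = 6.2326.
The triangle = ½ × 8.8405 × 6.2326 = 27.55.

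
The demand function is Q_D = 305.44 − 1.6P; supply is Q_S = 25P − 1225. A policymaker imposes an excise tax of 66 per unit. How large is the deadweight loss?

In inverse form: demand P = 190.9 − 0.625Q, supply P = 49 + 0.04Q.
Competitive equilibrium: 190.9 − 0.625Q = 49 + 0.04Q → Q* = 213.3835, P* = 57.5353.
With the tax, the buyer price exceeds the seller price by 66: (190.9 − 0.625Q) − (49 + 0.04Q) = 66 → Q' = 114.1353.
ΔQ = 213.3835 − 114.1353 = 99.2482; the wedge equals the tax, 66.
The triangle = ½ × 99.2482 × 66 = 3275.19.

3275.19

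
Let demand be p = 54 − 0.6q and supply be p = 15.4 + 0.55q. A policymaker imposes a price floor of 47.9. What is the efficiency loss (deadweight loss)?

314.81

Competitive equilibrium: 54 − 0.6q = 15.4 + 0.55q → q* = 33.5652, p* = 33.8609.
At the floor p = 47.9, quantity demanded = (54 − 47.9)/0.6 = 10.1667.
Sellers' marginal cost at q' = 10.1667: 15.4 + 0.55·10.1667 = 20.9917.
Δq = 33.5652 − 10.1667 = 23.3985; wedge = 47.9 − 20.9917 = 26.9083.
Welfare loss = ½ × 23.3985 × 26.9083 = 314.81.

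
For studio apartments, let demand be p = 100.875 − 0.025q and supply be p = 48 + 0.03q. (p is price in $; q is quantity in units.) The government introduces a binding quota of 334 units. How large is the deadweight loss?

$10823.59

Competitive equilibrium: 100.875 − 0.025q = 48 + 0.03q → q* = 961.3636, p* = 76.8409.
At q = 334: demand price = 100.875 − 0.025·334 = 92.525; supply price = 48 + 0.03·334 = 58.02.
Δq = 961.3636 − 334 = 627.3636; wedge = 92.525 − 58.02 = 34.505.
The triangle = ½ × 627.3636 × 34.505 = $10823.59.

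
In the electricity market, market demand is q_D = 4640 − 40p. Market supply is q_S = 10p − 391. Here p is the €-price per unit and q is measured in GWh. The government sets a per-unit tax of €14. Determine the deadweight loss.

In inverse form: demand p = 116 − 0.025q, supply p = 39.1 + 0.1q.
Competitive equilibrium: 116 − 0.025q = 39.1 + 0.1q → q* = 615.2, p* = 100.62.
With the tax, the buyer price exceeds the seller price by 14: (116 − 0.025q) − (39.1 + 0.1q) = 14 → q' = 503.2.
Δq = 615.2 − 503.2 = 112; the wedge equals the tax, 14.
Deadweight loss = ½ × 112 × 14 = €784.

€784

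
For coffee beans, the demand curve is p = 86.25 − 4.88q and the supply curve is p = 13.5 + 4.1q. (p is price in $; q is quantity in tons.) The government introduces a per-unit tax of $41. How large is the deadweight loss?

$93.60

Competitive equilibrium: 86.25 − 4.88q = 13.5 + 4.1q → q* = 8.1013, p* = 46.7155.
With the tax, the buyer price exceeds the seller price by 41: (86.25 − 4.88q) − (13.5 + 4.1q) = 41 → q' = 3.5356.
Δq = 8.1013 − 3.5356 = 4.5657; the wedge equals the tax, 41.
Welfare loss = ½ × 4.5657 × 41 = $93.60.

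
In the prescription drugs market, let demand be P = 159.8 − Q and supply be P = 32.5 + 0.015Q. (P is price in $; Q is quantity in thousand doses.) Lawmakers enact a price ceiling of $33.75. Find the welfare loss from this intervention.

Competitive equilibrium: 159.8 − Q = 32.5 + 0.015Q → Q* = 125.4187, P* = 34.3813.
At the ceiling P = 33.75, quantity supplied = (33.75 − 32.5)/0.015 = 83.3333.
Willingness to pay at Q' = 83.3333: 159.8 − 1·83.3333 = 76.4667.
ΔQ = 125.4187 − 83.3333 = 42.0854; wedge = 76.4667 − 33.75 = 42.7167.
Deadweight loss = ½ × 42.0854 × 42.7167 = $898.87 thousand.

$898.87 thousand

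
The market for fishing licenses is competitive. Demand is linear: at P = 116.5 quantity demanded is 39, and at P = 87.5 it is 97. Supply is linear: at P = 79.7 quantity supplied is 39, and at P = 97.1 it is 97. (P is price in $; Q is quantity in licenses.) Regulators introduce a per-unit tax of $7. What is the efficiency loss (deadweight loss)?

Demand slope = (87.5 − 116.5)/(97 − 39) = −0.5, so P = 136 − 0.5Q.
Supply slope = (97.1 − 79.7)/(97 − 39) = 0.3, so P = 68 + 0.3Q.
Competitive equilibrium: 136 − 0.5Q = 68 + 0.3Q → Q* = 85, P* = 93.5.
With the tax, the buyer price exceeds the seller price by 7: (136 − 0.5Q) − (68 + 0.3Q) = 7 → Q' = 76.25.
ΔQ = 85 − 76.25 = 8.75; the wedge equals the tax, 7.
The triangle = ½ × 8.75 × 7 = $30.625.

$30.625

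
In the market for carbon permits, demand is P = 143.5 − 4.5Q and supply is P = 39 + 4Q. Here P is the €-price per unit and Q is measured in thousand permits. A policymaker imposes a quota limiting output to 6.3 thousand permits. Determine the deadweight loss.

Competitive equilibrium: 143.5 − 4.5Q = 39 + 4Q → Q* = 12.2941, P* = 88.1765.
At Q = 6.3: demand price = 143.5 − 4.5·6.3 = 115.15; supply price = 39 + 4·6.3 = 64.2.
ΔQ = 12.2941 − 6.3 = 5.9941; wedge = 115.15 − 64.2 = 50.95.
DWL = ½ × 5.9941 × 50.95 = €152.70 thousand.

€152.70 thousand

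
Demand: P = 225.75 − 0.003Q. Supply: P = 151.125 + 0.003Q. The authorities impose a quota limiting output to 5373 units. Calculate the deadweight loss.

149721.48

Competitive equilibrium: 225.75 − 0.003Q = 151.125 + 0.003Q → Q* = 12437.5, P* = 188.4375.
At Q = 5373: demand price = 225.75 − 0.003·5373 = 209.631; supply price = 151.125 + 0.003·5373 = 167.244.
ΔQ = 12437.5 − 5373 = 7064.5; wedge = 209.631 − 167.244 = 42.387.
Welfare loss = ½ × 7064.5 × 42.387 = 149721.48.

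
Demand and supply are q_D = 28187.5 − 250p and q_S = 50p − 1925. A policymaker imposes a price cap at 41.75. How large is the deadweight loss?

103106.72

In inverse form: demand p = 112.75 − 0.004q, supply p = 38.5 + 0.02q.
Competitive equilibrium: 112.75 − 0.004q = 38.5 + 0.02q → q* = 3093.75, p* = 100.375.
At the ceiling p = 41.75, quantity supplied = (41.75 − 38.5)/0.02 = 162.5.
Willingness to pay at q' = 162.5: 112.75 − 0.004·162.5 = 112.1.
Δq = 3093.75 − 162.5 = 2931.25; wedge = 112.1 − 41.75 = 70.35.
DWL = ½ × 2931.25 × 70.35 = 103106.72.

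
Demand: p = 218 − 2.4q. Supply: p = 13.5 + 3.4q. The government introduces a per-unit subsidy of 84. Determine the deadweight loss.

608.28

Competitive equilibrium: 218 − 2.4q = 13.5 + 3.4q → q* = 35.2586, p* = 133.3793.
The subsidy lowers effective supply by 84: p = 3.4q − 70.5.
New quantity: 218 − 2.4q = 3.4q − 70.5 → q' = 49.7414.
Overproduction Δq = 49.7414 − 35.2586 = 14.4828; wedge = subsidy = 84.
Welfare loss = ½ × 14.4828 × 84 = 608.28.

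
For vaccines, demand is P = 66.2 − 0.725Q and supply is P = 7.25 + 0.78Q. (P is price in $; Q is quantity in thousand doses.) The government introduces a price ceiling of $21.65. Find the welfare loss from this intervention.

$322.68 thousand

Competitive equilibrium: 66.2 − 0.725Q = 7.25 + 0.78Q → Q* = 39.1694, P* = 37.8022.
At the ceiling P = 21.65, quantity supplied = (21.65 − 7.25)/0.78 = 18.4615.
Willingness to pay at Q' = 18.4615: 66.2 − 0.725·18.4615 = 52.8154.
ΔQ = 39.1694 − 18.4615 = 20.7079; wedge = 52.8154 − 21.65 = 31.1654.
Welfare loss = ½ × 20.7079 × 31.1654 = $322.68 thousand.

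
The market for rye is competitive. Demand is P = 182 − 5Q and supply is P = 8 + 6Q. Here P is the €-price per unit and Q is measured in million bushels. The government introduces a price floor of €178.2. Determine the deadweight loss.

Competitive equilibrium: 182 − 5Q = 8 + 6Q → Q* = 15.8182, P* = 102.9091.
At the floor P = 178.2, quantity demanded = (182 − 178.2)/5 = 0.76.
Sellers' marginal cost at Q' = 0.76: 8 + 6·0.76 = 12.56.
ΔQ = 15.8182 − 0.76 = 15.0582; wedge = 178.2 − 12.56 = 165.64.
Deadweight loss = ½ × 15.0582 × 165.64 = €1247.12 million.

€1247.12 million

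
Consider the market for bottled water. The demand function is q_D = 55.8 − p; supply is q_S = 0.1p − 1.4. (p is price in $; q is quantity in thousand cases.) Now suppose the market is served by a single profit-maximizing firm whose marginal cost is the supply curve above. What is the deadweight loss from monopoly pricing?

$0.55 thousand

In inverse form: demand p = 55.8 − q, supply p = 14 + 10q.
Competitive equilibrium: 55.8 − q = 14 + 10q → q* = 3.8, p* = 52.
Marginal revenue: MR = 55.8 − 2q. Set MR = MC: 55.8 − 2q = 14 + 10q → q_m = 3.4833.
Price p_m = 55.8 − 1·3.4833 = 52.3167; MC(q_m) = 14 + 10·3.4833 = 48.833.
Competitive q* = 3.8, so Δq = 0.3167; wedge = 52.3167 − 48.833 = 3.4837.
DWL = ½ × 0.3167 × 3.4837 = $0.55 thousand.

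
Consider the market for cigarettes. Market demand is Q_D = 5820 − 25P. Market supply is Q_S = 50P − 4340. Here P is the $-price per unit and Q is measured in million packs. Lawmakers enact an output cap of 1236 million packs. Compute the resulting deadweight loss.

$43008.21 million

In inverse form: demand P = 232.8 − 0.04Q, supply P = 86.8 + 0.02Q.
Competitive equilibrium: 232.8 − 0.04Q = 86.8 + 0.02Q → Q* = 2433.3333, P* = 135.4667.
At Q = 1236: demand price = 232.8 − 0.04·1236 = 183.36; supply price = 86.8 + 0.02·1236 = 111.52.
ΔQ = 2433.3333 − 1236 = 1197.3333; wedge = 183.36 − 111.52 = 71.84.
The triangle = ½ × 1197.3333 × 71.84 = $43008.21 million.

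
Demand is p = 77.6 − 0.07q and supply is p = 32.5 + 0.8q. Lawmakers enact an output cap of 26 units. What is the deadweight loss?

290.43

Competitive equilibrium: 77.6 − 0.07q = 32.5 + 0.8q → q* = 51.8391, p* = 73.9713.
At q = 26: demand price = 77.6 − 0.07·26 = 75.78; supply price = 32.5 + 0.8·26 = 53.3.
Δq = 51.8391 − 26 = 25.8391; wedge = 75.78 − 53.3 = 22.48.
Welfare loss = ½ × 25.8391 × 22.48 = 290.43.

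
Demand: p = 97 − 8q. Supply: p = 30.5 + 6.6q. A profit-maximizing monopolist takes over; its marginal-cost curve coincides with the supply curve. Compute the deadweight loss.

18.98

Competitive equilibrium: 97 − 8q = 30.5 + 6.6q → q* = 4.5548, p* = 60.5616.
Marginal revenue: MR = 97 − 16q. Set MR = MC: 97 − 16q = 30.5 + 6.6q → q_m = 2.9425.
Price p_m = 97 − 8·2.9425 = 73.46; MC(q_m) = 30.5 + 6.6·2.9425 = 49.9205.
Competitive q* = 4.5548, so Δq = 1.6123; wedge = 73.46 − 49.9205 = 23.5395.
Welfare loss = ½ × 1.6123 × 23.5395 = 18.98.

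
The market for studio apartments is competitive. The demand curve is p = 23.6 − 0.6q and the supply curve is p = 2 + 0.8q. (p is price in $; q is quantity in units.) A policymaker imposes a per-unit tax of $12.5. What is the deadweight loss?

Competitive equilibrium: 23.6 − 0.6q = 2 + 0.8q → q* = 15.4286, p* = 14.3429.
With the tax, the buyer price exceeds the seller price by 12.5: (23.6 − 0.6q) − (2 + 0.8q) = 12.5 → q' = 6.5.
Δq = 15.4286 − 6.5 = 8.9286; the wedge equals the tax, 12.5.
Deadweight loss = ½ × 8.9286 × 12.5 = $55.80.

$55.80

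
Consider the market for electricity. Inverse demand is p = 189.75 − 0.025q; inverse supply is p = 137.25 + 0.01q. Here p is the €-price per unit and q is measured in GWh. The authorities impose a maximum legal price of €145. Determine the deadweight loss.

€9198.44

Competitive equilibrium: 189.75 − 0.025q = 137.25 + 0.01q → q* = 1500, p* = 152.25.
At the ceiling p = 145, quantity supplied = (145 − 137.25)/0.01 = 775.
Willingness to pay at q' = 775: 189.75 − 0.025·775 = 170.375.
Δq = 1500 − 775 = 725; wedge = 170.375 − 145 = 25.375.
Deadweight loss = ½ × 725 × 25.375 = €9198.44.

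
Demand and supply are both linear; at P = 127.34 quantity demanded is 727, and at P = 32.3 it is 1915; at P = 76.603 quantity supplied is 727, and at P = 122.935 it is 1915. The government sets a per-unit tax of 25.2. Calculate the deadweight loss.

2668.24

Demand slope = (32.3 − 127.34)/(1915 − 727) = −0.08, so P = 185.5 − 0.08Q.
Supply slope = (122.935 − 76.603)/(1915 − 727) = 0.039, so P = 48.25 + 0.039Q.
Competitive equilibrium: 185.5 − 0.08Q = 48.25 + 0.039Q → Q* = 1153.3613, P* = 93.2311.
With the tax, the buyer price exceeds the seller price by 25.2: (185.5 − 0.08Q) − (48.25 + 0.039Q) = 25.2 → Q' = 941.5966.
ΔQ = 1153.3613 − 941.5966 = 211.7647; the wedge equals the tax, 25.2.
DWL = ½ × 211.7647 × 25.2 = 2668.24.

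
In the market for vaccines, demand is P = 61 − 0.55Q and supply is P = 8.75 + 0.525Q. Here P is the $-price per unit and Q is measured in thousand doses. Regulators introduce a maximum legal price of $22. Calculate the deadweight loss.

$293.47 thousand

Competitive equilibrium: 61 − 0.55Q = 8.75 + 0.525Q → Q* = 48.6047, P* = 34.2674.
At the ceiling P = 22, quantity supplied = (22 − 8.75)/0.525 = 25.2381.
Willingness to pay at Q' = 25.2381: 61 − 0.55·25.2381 = 47.119.
ΔQ = 48.6047 − 25.2381 = 23.3666; wedge = 47.119 − 22 = 25.119.
Welfare loss = ½ × 23.3666 × 25.119 = $293.47 thousand.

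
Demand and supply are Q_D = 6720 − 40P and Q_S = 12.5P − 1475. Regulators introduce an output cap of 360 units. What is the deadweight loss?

In inverse form: demand P = 168 − 0.025Q, supply P = 118 + 0.08Q.
Competitive equilibrium: 168 − 0.025Q = 118 + 0.08Q → Q* = 476.1905, P* = 156.0952.
At Q = 360: demand price = 168 − 0.025·360 = 159; supply price = 118 + 0.08·360 = 146.8.
ΔQ = 476.1905 − 360 = 116.1905; wedge = 159 − 146.8 = 12.2.
The triangle = ½ × 116.1905 × 12.2 = 708.76.

708.76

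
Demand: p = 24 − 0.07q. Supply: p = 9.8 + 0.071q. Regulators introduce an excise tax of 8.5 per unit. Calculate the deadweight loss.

Competitive equilibrium: 24 − 0.07q = 9.8 + 0.071q → q* = 100.7092, p* = 16.9504.
With the tax, the buyer price exceeds the seller price by 8.5: (24 − 0.07q) − (9.8 + 0.071q) = 8.5 → q' = 40.4255.
Δq = 100.7092 − 40.4255 = 60.2837; the wedge equals the tax, 8.5.
Welfare loss = ½ × 60.2837 × 8.5 = 256.21.

256.21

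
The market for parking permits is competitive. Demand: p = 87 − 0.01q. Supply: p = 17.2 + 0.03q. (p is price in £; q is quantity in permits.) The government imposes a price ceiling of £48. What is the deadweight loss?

£10320.06

Competitive equilibrium: 87 − 0.01q = 17.2 + 0.03q → q* = 1745, p* = 69.55.
At the ceiling p = 48, quantity supplied = (48 − 17.2)/0.03 = 1026.666667.
Willingness to pay at q' = 1026.666667: 87 − 0.01·1026.666667 = 76.733333.
Δq = 1745 − 1026.666667 = 718.333333; wedge = 76.733333 − 48 = 28.733333.
Welfare loss = ½ × 718.333333 × 28.733333 = £10320.06.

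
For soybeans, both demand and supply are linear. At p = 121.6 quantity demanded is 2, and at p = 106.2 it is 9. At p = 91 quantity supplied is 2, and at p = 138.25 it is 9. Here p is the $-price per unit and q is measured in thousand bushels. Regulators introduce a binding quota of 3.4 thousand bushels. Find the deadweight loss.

$18.24 thousand

Demand slope = (106.2 − 121.6)/(9 − 2) = −2.2, so p = 126 − 2.2q.
Supply slope = (138.25 − 91)/(9 − 2) = 6.75, so p = 77.5 + 6.75q.
Competitive equilibrium: 126 − 2.2q = 77.5 + 6.75q → q* = 5.419, p* = 114.0782.
At q = 3.4: demand price = 126 − 2.2·3.4 = 118.52; supply price = 77.5 + 6.75·3.4 = 100.45.
Δq = 5.419 − 3.4 = 2.019; wedge = 118.52 − 100.45 = 18.07.
Deadweight loss = ½ × 2.019 × 18.07 = $18.24 thousand.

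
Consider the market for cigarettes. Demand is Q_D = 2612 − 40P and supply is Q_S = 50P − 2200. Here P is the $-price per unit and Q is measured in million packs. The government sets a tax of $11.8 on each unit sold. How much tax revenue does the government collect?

$2491.11 million

In inverse form: demand P = 65.3 − 0.025Q, supply P = 44 + 0.02Q.
Competitive equilibrium: 65.3 − 0.025Q = 44 + 0.02Q → Q* = 473.3333, P* = 53.4667.
With the tax, the buyer price exceeds the seller price by 11.8: (65.3 − 0.025Q) − (44 + 0.02Q) = 11.8 → Q' = 211.1111.
Tax revenue = 11.8 × 211.1111 = $2491.11 million.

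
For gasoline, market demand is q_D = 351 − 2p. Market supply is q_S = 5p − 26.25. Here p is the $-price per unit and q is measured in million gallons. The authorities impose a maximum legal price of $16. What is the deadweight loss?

$12563.85 million

In inverse form: demand p = 175.5 − 0.5q, supply p = 5.25 + 0.2q.
Competitive equilibrium: 175.5 − 0.5q = 5.25 + 0.2q → q* = 243.2143, p* = 53.8929.
At the ceiling p = 16, quantity supplied = (16 − 5.25)/0.2 = 53.75.
Willingness to pay at q' = 53.75: 175.5 − 0.5·53.75 = 148.625.
Δq = 243.2143 − 53.75 = 189.4643; wedge = 148.625 − 16 = 132.625.
Deadweight loss = ½ × 189.4643 × 132.625 = $12563.85 million.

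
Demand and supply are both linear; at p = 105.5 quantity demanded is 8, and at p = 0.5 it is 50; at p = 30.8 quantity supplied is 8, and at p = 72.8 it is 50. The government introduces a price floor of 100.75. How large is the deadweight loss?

Demand slope = (0.5 − 105.5)/(50 − 8) = −2.5, so p = 125.5 − 2.5q.
Supply slope = (72.8 − 30.8)/(50 − 8) = 1, so p = 22.8 + q.
Competitive equilibrium: 125.5 − 2.5q = 22.8 + q → q* = 29.3429, p* = 52.1429.
At the floor p = 100.75, quantity demanded = (125.5 − 100.75)/2.5 = 9.9.
Sellers' marginal cost at q' = 9.9: 22.8 + 1·9.9 = 32.7.
Δq = 29.3429 − 9.9 = 19.4429; wedge = 100.75 − 32.7 = 68.05.
The triangle = ½ × 19.4429 × 68.05 = 661.54.

661.54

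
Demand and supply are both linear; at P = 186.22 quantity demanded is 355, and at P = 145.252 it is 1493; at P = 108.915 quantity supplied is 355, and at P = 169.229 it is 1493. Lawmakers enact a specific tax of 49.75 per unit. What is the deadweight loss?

13904.85

Demand slope = (145.252 − 186.22)/(1493 − 355) = −0.036, so P = 199 − 0.036Q.
Supply slope = (169.229 − 108.915)/(1493 − 355) = 0.053, so P = 90.1 + 0.053Q.
Competitive equilibrium: 199 − 0.036Q = 90.1 + 0.053Q → Q* = 1223.5955, P* = 154.9506.
With the tax, the buyer price exceeds the seller price by 49.75: (199 − 0.036Q) − (90.1 + 0.053Q) = 49.75 → Q' = 664.6067.
ΔQ = 1223.5955 − 664.6067 = 558.9888; the wedge equals the tax, 49.75.
DWL = ½ × 558.9888 × 49.75 = 13904.85.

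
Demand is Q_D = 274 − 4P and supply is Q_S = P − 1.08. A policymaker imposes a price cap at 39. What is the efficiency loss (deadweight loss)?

160.32

In inverse form: demand P = 68.5 − 0.25Q, supply P = 1.08 + Q.
Competitive equilibrium: 68.5 − 0.25Q = 1.08 + Q → Q* = 53.936, P* = 55.016.
At the ceiling P = 39, quantity supplied = (39 − 1.08)/1 = 37.92.
Willingness to pay at Q' = 37.92: 68.5 − 0.25·37.92 = 59.02.
ΔQ = 53.936 − 37.92 = 16.016; wedge = 59.02 − 39 = 20.02.
Deadweight loss = ½ × 16.016 × 20.02 = 160.32.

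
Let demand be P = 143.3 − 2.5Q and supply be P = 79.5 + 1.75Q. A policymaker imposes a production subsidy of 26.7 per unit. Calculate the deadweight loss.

83.87

Competitive equilibrium: 143.3 − 2.5Q = 79.5 + 1.75Q → Q* = 15.0118, P* = 105.7706.
The subsidy lowers effective supply by 26.7: P = 52.8 + 1.75Q.
New quantity: 143.3 − 2.5Q = 52.8 + 1.75Q → Q' = 21.2941.
Overproduction ΔQ = 21.2941 − 15.0118 = 6.2823; wedge = subsidy = 26.7.
Deadweight loss = ½ × 6.2823 × 26.7 = 83.87.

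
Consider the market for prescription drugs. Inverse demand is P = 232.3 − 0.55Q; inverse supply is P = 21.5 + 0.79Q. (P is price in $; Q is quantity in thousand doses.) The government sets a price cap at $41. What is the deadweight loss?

Competitive equilibrium: 232.3 − 0.55Q = 21.5 + 0.79Q → Q* = 157.3134, P* = 145.7776.
At the ceiling P = 41, quantity supplied = (41 − 21.5)/0.79 = 24.6835.
Willingness to pay at Q' = 24.6835: 232.3 − 0.55·24.6835 = 218.7241.
ΔQ = 157.3134 − 24.6835 = 132.6299; wedge = 218.7241 − 41 = 177.7241.
DWL = ½ × 132.6299 × 177.7241 = $11785.76 thousand.

$11785.76 thousand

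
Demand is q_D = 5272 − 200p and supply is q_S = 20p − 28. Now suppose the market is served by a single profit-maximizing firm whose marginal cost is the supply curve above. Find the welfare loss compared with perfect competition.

39.33

In inverse form: demand p = 26.36 − 0.005q, supply p = 1.4 + 0.05q.
Competitive equilibrium: 26.36 − 0.005q = 1.4 + 0.05q → q* = 453.8182, p* = 24.0909.
Marginal revenue: MR = 26.36 − 0.01q. Set MR = MC: 26.36 − 0.01q = 1.4 + 0.05q → q_m = 416.
Price p_m = 26.36 − 0.005·416 = 24.28; MC(q_m) = 1.4 + 0.05·416 = 22.2.
Competitive q* = 453.8182, so Δq = 37.8182; wedge = 24.28 − 22.2 = 2.08.
DWL = ½ × 37.8182 × 2.08 = 39.33.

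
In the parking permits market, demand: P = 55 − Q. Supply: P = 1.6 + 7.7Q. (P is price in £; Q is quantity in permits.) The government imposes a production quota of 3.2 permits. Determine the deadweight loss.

£37.55

Competitive equilibrium: 55 − Q = 1.6 + 7.7Q → Q* = 6.1379, P* = 48.8621.
At Q = 3.2: demand price = 55 − 1·3.2 = 51.8; supply price = 1.6 + 7.7·3.2 = 26.24.
ΔQ = 6.1379 − 3.2 = 2.9379; wedge = 51.8 − 26.24 = 25.56.
DWL = ½ × 2.9379 × 25.56 = £37.55.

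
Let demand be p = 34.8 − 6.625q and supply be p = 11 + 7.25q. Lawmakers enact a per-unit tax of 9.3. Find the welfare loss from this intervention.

3.12

Competitive equilibrium: 34.8 − 6.625q = 11 + 7.25q → q* = 1.7153, p* = 23.436.
With the tax, the buyer price exceeds the seller price by 9.3: (34.8 − 6.625q) − (11 + 7.25q) = 9.3 → q' = 1.045.
Δq = 1.7153 − 1.045 = 0.6703; the wedge equals the tax, 9.3.
DWL = ½ × 0.6703 × 9.3 = 3.12.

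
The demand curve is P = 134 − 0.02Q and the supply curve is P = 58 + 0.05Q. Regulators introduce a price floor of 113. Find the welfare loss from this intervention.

44.64

Competitive equilibrium: 134 − 0.02Q = 58 + 0.05Q → Q* = 1085.7143, P* = 112.2857.
At the floor P = 113, quantity demanded = (134 − 113)/0.02 = 1050.
Sellers' marginal cost at Q' = 1050: 58 + 0.05·1050 = 110.5.
ΔQ = 1085.7143 − 1050 = 35.7143; wedge = 113 − 110.5 = 2.5.
Deadweight loss = ½ × 35.7143 × 2.5 = 44.64.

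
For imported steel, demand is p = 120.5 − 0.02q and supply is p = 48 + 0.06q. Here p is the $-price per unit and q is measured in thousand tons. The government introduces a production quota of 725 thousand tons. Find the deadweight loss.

Competitive equilibrium: 120.5 − 0.02q = 48 + 0.06q → q* = 906.25, p* = 102.375.
At q = 725: demand price = 120.5 − 0.02·725 = 106; supply price = 48 + 0.06·725 = 91.5.
Δq = 906.25 − 725 = 181.25; wedge = 106 − 91.5 = 14.5.
Deadweight loss = ½ × 181.25 × 14.5 = $1314.06 thousand.

$1314.06 thousand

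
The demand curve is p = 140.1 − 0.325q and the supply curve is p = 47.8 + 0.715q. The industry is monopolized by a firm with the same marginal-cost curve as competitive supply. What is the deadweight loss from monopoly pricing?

232.19

Competitive equilibrium: 140.1 − 0.325q = 47.8 + 0.715q → q* = 88.75, p* = 111.2563.
Marginal revenue: MR = 140.1 − 0.65q. Set MR = MC: 140.1 − 0.65q = 47.8 + 0.715q → q_m = 67.619.
Price p_m = 140.1 − 0.325·67.619 = 118.1238; MC(q_m) = 47.8 + 0.715·67.619 = 96.1476.
Competitive q* = 88.75, so Δq = 21.131; wedge = 118.1238 − 96.1476 = 21.9762.
The triangle = ½ × 21.131 × 21.9762 = 232.19.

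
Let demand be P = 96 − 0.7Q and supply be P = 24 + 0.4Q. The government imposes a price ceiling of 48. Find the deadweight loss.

Competitive equilibrium: 96 − 0.7Q = 24 + 0.4Q → Q* = 65.4545, P* = 50.1818.
At the ceiling P = 48, quantity supplied = (48 − 24)/0.4 = 60.
Willingness to pay at Q' = 60: 96 − 0.7·60 = 54.
ΔQ = 65.4545 − 60 = 5.4545; wedge = 54 − 48 = 6.
DWL = ½ × 5.4545 × 6 = 16.36.

16.36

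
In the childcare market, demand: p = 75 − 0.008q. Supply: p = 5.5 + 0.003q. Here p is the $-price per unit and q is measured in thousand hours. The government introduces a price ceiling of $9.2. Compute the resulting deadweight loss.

Competitive equilibrium: 75 − 0.008q = 5.5 + 0.003q → q* = 6318.181818, p* = 24.454545.
At the ceiling p = 9.2, quantity supplied = (9.2 − 5.5)/0.003 = 1233.333333.
Willingness to pay at q' = 1233.333333: 75 − 0.008·1233.333333 = 65.133333.
Δq = 6318.181818 − 1233.333333 = 5084.848485; wedge = 65.133333 − 9.2 = 55.933333.
Welfare loss = ½ × 5084.848485 × 55.933333 = $142206.26 thousand.

$142206.26 thousand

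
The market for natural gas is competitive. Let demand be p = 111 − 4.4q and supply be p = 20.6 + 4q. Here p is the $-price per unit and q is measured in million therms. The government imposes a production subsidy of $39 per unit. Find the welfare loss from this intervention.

Competitive equilibrium: 111 − 4.4q = 20.6 + 4q → q* = 10.7619, p* = 63.6476.
The subsidy lowers effective supply by 39: p = 4q − 18.4.
New quantity: 111 − 4.4q = 4q − 18.4 → q' = 15.4048.
Overproduction Δq = 15.4048 − 10.7619 = 4.6429; wedge = subsidy = 39.
Welfare loss = ½ × 4.6429 × 39 = $90.54 million.

$90.54 million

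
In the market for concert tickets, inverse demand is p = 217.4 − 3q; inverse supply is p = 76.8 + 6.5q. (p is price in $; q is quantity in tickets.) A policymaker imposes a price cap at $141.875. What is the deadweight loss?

Competitive equilibrium: 217.4 − 3q = 76.8 + 6.5q → q* = 14.8, p* = 173.
At the ceiling p = 141.875, quantity supplied = (141.875 − 76.8)/6.5 = 10.01154.
Willingness to pay at q' = 10.01154: 217.4 − 3·10.01154 = 187.36538.
Δq = 14.8 − 10.01154 = 4.78846; wedge = 187.36538 − 141.875 = 45.49038.
Deadweight loss = ½ × 4.78846 × 45.49038 = $108.91.

$108.91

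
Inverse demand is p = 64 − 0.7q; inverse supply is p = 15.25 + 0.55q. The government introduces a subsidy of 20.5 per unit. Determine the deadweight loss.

168.10

Competitive equilibrium: 64 − 0.7q = 15.25 + 0.55q → q* = 39, p* = 36.7.
The subsidy lowers effective supply by 20.5: p = 0.55q − 5.25.
New quantity: 64 − 0.7q = 0.55q − 5.25 → q' = 55.4.
Overproduction Δq = 55.4 − 39 = 16.4; wedge = subsidy = 20.5.
Welfare loss = ½ × 16.4 × 20.5 = 168.10.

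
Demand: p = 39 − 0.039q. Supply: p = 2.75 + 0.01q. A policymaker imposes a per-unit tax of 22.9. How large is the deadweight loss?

Competitive equilibrium: 39 − 0.039q = 2.75 + 0.01q → q* = 739.7959, p* = 10.148.
With the tax, the buyer price exceeds the seller price by 22.9: (39 − 0.039q) − (2.75 + 0.01q) = 22.9 → q' = 272.449.
Δq = 739.7959 − 272.449 = 467.3469; the wedge equals the tax, 22.9.
The triangle = ½ × 467.3469 × 22.9 = 5351.12.

5351.12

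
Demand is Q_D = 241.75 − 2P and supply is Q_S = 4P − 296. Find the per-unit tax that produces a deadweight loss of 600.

30

In inverse form: demand P = 120.875 − 0.5Q, supply P = 74 + 0.25Q.
Competitive equilibrium: 120.875 − 0.5Q = 74 + 0.25Q → Q* = 62.5, P* = 89.625.
A tax t gives ΔQ = t/0.75 and wedge t, so DWL = t²/1.5.
t²/1.5 = 600 → t² = 900 → t = 30.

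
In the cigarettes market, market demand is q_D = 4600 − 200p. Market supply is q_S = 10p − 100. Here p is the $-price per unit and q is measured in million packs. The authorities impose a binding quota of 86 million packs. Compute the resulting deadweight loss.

In inverse form: demand p = 23 − 0.005q, supply p = 10 + 0.1q.
Competitive equilibrium: 23 − 0.005q = 10 + 0.1q → q* = 123.8095, p* = 22.381.
At q = 86: demand price = 23 − 0.005·86 = 22.57; supply price = 10 + 0.1·86 = 18.6.
Δq = 123.8095 − 86 = 37.8095; wedge = 22.57 − 18.6 = 3.97.
Deadweight loss = ½ × 37.8095 × 3.97 = $75.05 million.

$75.05 million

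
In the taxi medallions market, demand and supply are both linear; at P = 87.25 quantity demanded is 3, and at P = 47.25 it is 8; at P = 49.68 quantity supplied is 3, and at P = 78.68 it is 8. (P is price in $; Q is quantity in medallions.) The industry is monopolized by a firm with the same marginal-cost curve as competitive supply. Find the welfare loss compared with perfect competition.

$30.43

Demand slope = (47.25 − 87.25)/(8 − 3) = −8, so P = 111.25 − 8Q.
Supply slope = (78.68 − 49.68)/(8 − 3) = 5.8, so P = 32.28 + 5.8Q.
Competitive equilibrium: 111.25 − 8Q = 32.28 + 5.8Q → Q* = 5.7225, P* = 65.4703.
Marginal revenue: MR = 111.25 − 16Q. Set MR = MC: 111.25 − 16Q = 32.28 + 5.8Q → Q_m = 3.6225.
Price P_m = 111.25 − 8·3.6225 = 82.27; MC(Q_m) = 32.28 + 5.8·3.6225 = 53.2905.
Competitive Q* = 5.7225, so ΔQ = 2.1; wedge = 82.27 − 53.2905 = 28.9795.
Welfare loss = ½ × 2.1 × 28.9795 = $30.43.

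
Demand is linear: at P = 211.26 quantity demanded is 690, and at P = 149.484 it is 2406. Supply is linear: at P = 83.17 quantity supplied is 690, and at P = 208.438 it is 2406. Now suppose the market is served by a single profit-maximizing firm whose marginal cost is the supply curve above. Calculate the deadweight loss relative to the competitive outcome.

Demand slope = (149.484 − 211.26)/(2406 − 690) = −0.036, so P = 236.1 − 0.036Q.
Supply slope = (208.438 − 83.17)/(2406 − 690) = 0.073, so P = 32.8 + 0.073Q.
Competitive equilibrium: 236.1 − 0.036Q = 32.8 + 0.073Q → Q* = 1865.1376, P* = 168.955.
Marginal revenue: MR = 236.1 − 0.072Q. Set MR = MC: 236.1 − 0.072Q = 32.8 + 0.073Q → Q_m = 1402.069.
Price P_m = 236.1 − 0.036·1402.069 = 185.6255; MC(Q_m) = 32.8 + 0.073·1402.069 = 135.151.
Competitive Q* = 1865.1376, so ΔQ = 463.0686; wedge = 185.6255 − 135.151 = 50.4745.
Deadweight loss = ½ × 463.0686 × 50.4745 = 11686.58.

11686.58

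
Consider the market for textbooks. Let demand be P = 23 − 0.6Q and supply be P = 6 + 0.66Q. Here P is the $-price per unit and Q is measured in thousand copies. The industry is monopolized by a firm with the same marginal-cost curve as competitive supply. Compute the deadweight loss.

Competitive equilibrium: 23 − 0.6Q = 6 + 0.66Q → Q* = 13.4921, P* = 14.9048.
Marginal revenue: MR = 23 − 1.2Q. Set MR = MC: 23 − 1.2Q = 6 + 0.66Q → Q_m = 9.1398.
Price P_m = 23 − 0.6·9.1398 = 17.5161; MC(Q_m) = 6 + 0.66·9.1398 = 12.0323.
Competitive Q* = 13.4921, so ΔQ = 4.3523; wedge = 17.5161 − 12.0323 = 5.4838.
DWL = ½ × 4.3523 × 5.4838 = $11.93 thousand.

$11.93 thousand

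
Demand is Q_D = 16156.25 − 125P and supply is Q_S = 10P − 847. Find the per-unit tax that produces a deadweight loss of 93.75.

4.5

In inverse form: demand P = 129.25 − 0.008Q, supply P = 84.7 + 0.1Q.
Competitive equilibrium: 129.25 − 0.008Q = 84.7 + 0.1Q → Q* = 412.5, P* = 125.95.
A tax t gives ΔQ = t/0.108 and wedge t, so DWL = t²/0.216.
t²/0.216 = 93.75 → t² = 20.25 → t = 4.5.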